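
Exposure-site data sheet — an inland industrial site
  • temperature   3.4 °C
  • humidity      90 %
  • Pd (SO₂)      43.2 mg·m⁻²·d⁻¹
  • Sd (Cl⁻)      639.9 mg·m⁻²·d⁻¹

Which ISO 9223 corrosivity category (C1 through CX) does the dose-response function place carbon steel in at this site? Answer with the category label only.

carbon steel: f(T) = +0.150·(T−10) [T≤10 °C] = -0.9900
  SO₂ term: 1.77·43.2^0.52·exp(0.02·90-0.9900) = 28.2
  Cl⁻ term: 0.102·639.9^0.62·exp(0.033·90+0.04·3.4) = 125.1
  sum: 28.2 + 125.1 → r_corr = 153.3 μm/a
153 μm/a falls in (80, 200] for carbon steel → category C5

C5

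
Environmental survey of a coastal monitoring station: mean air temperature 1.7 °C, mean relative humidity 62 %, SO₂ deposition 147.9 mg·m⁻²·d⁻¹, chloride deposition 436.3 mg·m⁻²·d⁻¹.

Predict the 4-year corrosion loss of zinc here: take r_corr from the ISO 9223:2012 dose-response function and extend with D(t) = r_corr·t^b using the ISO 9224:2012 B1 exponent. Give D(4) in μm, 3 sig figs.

D(4) = 7.81 μm

zinc: f(T) = +0.038·(T−10) [T≤10 °C] = -0.3154
  Pd branch = 0.0129·Pd^0.44·e^(0.046·RH+f) = 1.469 μm/a
  Cl⁻ term: 0.0175·436.3^0.57·exp(0.008·62+0.085·1.7) = 1.061
  sum: 1.469 + 1.061 → r_corr = 2.53 μm/a
Long-term exponent b (ISO 9224 Table 2, B1) = 0.813
  D(4) = 2.53 × 4^0.813 = 2.53 × 3.087 = 7.81 μm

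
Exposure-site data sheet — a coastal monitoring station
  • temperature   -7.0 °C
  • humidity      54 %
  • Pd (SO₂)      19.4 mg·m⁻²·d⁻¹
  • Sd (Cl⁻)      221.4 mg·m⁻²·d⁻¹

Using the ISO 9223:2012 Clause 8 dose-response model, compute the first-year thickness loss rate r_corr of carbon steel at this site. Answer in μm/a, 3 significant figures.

carbon steel: T≤10 °C ⇒ hinge +0.150·(-7.0−10) = -2.5500
  SO₂ term: 1.77·19.4^0.52·exp(0.02·54-2.5500) = 1.902
  Sd branch = 0.102·Sd^0.62·e^(0.033·RH+0.04·T) = 13.03 μm/a
  sum: 1.902 + 13.03 → r_corr = 14.93 μm/a

r_corr = 14.9 μm/a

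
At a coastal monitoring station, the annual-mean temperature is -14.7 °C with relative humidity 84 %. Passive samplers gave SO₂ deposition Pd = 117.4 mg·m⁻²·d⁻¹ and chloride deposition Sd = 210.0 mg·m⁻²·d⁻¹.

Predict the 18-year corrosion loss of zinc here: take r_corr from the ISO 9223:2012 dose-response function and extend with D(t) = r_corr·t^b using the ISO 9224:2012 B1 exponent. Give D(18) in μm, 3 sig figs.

zinc: temperature factor f = +0.038·(-24.7) = -0.9386
  SO₂ term: 0.0129·117.4^0.44·exp(0.046·84-0.9386) = 1.958
  Cl⁻ term: 0.0175·210.0^0.57·exp(0.008·84+0.085·-14.7) = 0.207
  r_corr = 1.958 + 0.207 = 2.165 μm/a
ISO 9224: D(t) = r_corr · t^b with b = 0.813 (zinc, B1)
  D(18) = 2.165 × 18^0.813 = 2.165 × 10.48 = 22.69 μm

D(18) = 22.7 μm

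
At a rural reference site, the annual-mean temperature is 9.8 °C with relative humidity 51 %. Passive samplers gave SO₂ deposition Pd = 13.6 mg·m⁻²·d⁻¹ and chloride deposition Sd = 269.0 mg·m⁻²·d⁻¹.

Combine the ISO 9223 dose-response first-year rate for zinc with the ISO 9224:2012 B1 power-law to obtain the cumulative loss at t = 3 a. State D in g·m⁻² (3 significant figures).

D(3) = 33.0 g·m⁻²

zinc: temperature factor f = +0.038·(-0.2) = -0.0076
  sulphur-dioxide contribution → 0.4216 μm/a
  chloride contribution → 1.469 μm/a
  ⇒ r_corr(zinc) = 1.89 μm/a
Long-term exponent b (ISO 9224 Table 2, B1) = 0.813
  D(3) = 1.89 × 3^0.813 = 1.89 × 2.443 = 4.618 μm
  Mass loss = 4.618 μm × 7.14 g/cm³ = 32.97 g·m⁻²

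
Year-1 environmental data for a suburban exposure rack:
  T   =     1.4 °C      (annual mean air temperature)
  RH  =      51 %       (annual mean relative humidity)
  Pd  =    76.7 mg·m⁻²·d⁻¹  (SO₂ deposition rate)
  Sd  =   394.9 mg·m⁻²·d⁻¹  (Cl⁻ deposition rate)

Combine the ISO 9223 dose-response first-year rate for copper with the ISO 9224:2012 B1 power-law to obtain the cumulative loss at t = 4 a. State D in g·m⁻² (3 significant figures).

copper: T≤10 °C ⇒ hinge +0.126·(1.4−10) = -1.0836
  sulphur-dioxide contribution → 0.1123 μm/a
  chloride contribution → 0.3459 μm/a
  total first-year rate 0.4582 μm/a
Power-law: D(4) = r_corr · 4^0.667
  D(4) = 0.4582 × 4^0.667 = 0.4582 × 2.521 = 1.155 μm
  Mass loss = 1.155 μm × 8.96 g/cm³ = 10.35 g·m⁻²

D(4) = 10.4 g·m⁻²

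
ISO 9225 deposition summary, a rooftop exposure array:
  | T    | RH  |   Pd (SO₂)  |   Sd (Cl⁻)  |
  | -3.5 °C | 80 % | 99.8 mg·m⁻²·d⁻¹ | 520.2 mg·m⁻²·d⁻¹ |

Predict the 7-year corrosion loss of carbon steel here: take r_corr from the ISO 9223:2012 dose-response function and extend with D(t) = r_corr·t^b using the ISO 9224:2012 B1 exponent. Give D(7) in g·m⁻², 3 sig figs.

carbon steel: f(T) = +0.150·(T−10) [T≤10 °C] = -2.0250
  Pd branch = 1.77·Pd^0.52·e^(0.02·RH+f) = 12.67 μm/a
  Cl⁻ term: 0.102·520.2^0.62·exp(0.033·80+0.04·-3.5) = 60.03
  sum: 12.67 + 60.03 → r_corr = 72.7 μm/a
Long-term exponent b (ISO 9224 Table 2, B1) = 0.523
  D(7) = 72.7 × 7^0.523 = 72.7 × 2.767 = 201.2 μm
  Mass loss = 201.2 μm × 7.85 g/cm³ = 1579 g·m⁻²

D(7) = 1.58e+03 g·m⁻²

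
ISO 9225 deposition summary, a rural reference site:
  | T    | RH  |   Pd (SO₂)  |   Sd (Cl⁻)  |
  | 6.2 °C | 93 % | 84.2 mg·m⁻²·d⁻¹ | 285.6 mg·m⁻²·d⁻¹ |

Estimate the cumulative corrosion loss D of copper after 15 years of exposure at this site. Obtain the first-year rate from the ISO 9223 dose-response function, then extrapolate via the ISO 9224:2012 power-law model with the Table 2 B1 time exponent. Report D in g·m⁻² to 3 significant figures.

D(15) = 236 g·m⁻²

copper: temperature factor f = +0.126·(-3.8) = -0.4788
  SO₂ term: 0.0053·84.2^0.26·exp(0.059·93-0.4788) = 2.511
  Sd branch = 0.01025·Sd^0.27·e^(0.036·RH+0.049·T) = 1.819 μm/a
  r_corr = 2.511 + 1.819 = 4.33 μm/a
ISO 9224: D(t) = r_corr · t^b with b = 0.667 (copper, B1)
  D(15) = 4.33 × 15^0.667 = 4.33 × 6.088 = 26.36 μm
  Mass loss = 26.36 μm × 8.96 g/cm³ = 236.2 g·m⁻²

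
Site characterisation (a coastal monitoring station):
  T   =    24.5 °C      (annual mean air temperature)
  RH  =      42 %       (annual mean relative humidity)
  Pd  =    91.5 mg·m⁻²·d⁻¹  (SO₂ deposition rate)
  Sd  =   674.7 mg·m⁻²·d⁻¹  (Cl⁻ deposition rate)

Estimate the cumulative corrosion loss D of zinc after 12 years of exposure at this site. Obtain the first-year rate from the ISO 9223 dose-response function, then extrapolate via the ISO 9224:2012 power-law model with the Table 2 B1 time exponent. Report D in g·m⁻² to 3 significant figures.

D(12) = 446 g·m⁻²

zinc: temperature factor f = -0.071·(14.5) = -1.0295
  sulphur-dioxide contribution → 0.232 μm/a
  chloride contribution → 8.053 μm/a
  total first-year rate 8.285 μm/a
Power-law: D(12) = r_corr · 12^0.813
  D(12) = 8.285 × 12^0.813 = 8.285 × 7.54 = 62.47 μm
  Mass loss = 62.47 μm × 7.14 g/cm³ = 446 g·m⁻²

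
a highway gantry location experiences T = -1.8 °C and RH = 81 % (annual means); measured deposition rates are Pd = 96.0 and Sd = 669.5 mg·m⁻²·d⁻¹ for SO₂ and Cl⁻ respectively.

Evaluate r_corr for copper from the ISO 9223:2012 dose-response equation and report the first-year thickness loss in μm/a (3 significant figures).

r_corr = 1.47 μm/a

copper: f(T) = +0.126·(T−10) [T≤10 °C] = -1.4868
  sulphur-dioxide contribution → 0.4671 μm/a
  chloride contribution → 1.004 μm/a
  total first-year rate 1.471 μm/a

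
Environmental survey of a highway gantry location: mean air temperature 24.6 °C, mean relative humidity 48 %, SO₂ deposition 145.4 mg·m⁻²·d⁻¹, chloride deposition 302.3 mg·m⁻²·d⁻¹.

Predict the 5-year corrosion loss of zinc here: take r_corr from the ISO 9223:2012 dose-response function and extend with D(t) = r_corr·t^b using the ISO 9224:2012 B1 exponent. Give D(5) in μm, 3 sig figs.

zinc: f(T) = -0.071·(T−10) [T>10 °C] = -1.0366
  Pd branch = 0.0129·Pd^0.44·e^(0.046·RH+f) = 0.3723 μm/a
  Sd branch = 0.0175·Sd^0.57·e^(0.008·RH+0.085·T) = 5.392 μm/a
  r_corr = 0.3723 + 5.392 = 5.764 μm/a
Long-term exponent b (ISO 9224 Table 2, B1) = 0.813
  D(5) = 5.764 × 5^0.813 = 5.764 × 3.701 = 21.33 μm

D(5) = 21.3 μm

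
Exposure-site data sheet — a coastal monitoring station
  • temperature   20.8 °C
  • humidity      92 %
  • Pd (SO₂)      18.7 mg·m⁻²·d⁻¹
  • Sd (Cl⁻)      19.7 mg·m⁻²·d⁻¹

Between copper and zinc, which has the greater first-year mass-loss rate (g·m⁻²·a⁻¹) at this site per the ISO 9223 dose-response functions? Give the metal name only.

copper: f(T) = -0.080·(T−10) [T>10 °C] = -0.8640
  sulphur-dioxide contribution → 1.089 μm/a
  chloride contribution → 1.743 μm/a
  ⇒ r_corr(copper) = 2.832 μm/a
  mass loss = 2.832 μm/a × 8.96 g/cm³ = 25.37 g·m⁻²·a⁻¹
zinc: T>10 °C ⇒ hinge -0.071·(20.8−10) = -0.7668
  sulphur-dioxide contribution → 1.497 μm/a
  chloride contribution → 1.17 μm/a
  ⇒ r_corr(zinc) = 2.667 μm/a
  mass loss = 2.667 μm/a × 7.14 g/cm³ = 19.04 g·m⁻²·a⁻¹
Ordering by g·m⁻²·a⁻¹: copper (25.4) > zinc (19)

copper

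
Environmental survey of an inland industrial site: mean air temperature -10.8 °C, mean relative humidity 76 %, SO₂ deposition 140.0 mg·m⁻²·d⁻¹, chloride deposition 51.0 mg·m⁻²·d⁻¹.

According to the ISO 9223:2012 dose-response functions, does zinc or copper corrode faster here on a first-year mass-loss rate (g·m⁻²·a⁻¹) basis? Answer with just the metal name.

zinc: f(T) = +0.038·(T−10) [T≤10 °C] = -0.7904
  sulphur-dioxide contribution → 1.698 μm/a
  chloride contribution → 0.1207 μm/a
  total first-year rate 1.819 μm/a
  mass loss = 1.819 μm/a × 7.14 g/cm³ = 12.98 g·m⁻²·a⁻¹
copper: temperature factor f = +0.126·(-20.8) = -2.6208
  sulphur-dioxide contribution → 0.1234 μm/a
  chloride contribution → 0.2693 μm/a
  total first-year rate 0.3927 μm/a
  mass loss = 0.3927 μm/a × 8.96 g/cm³ = 3.519 g·m⁻²·a⁻¹
Ordering by g·m⁻²·a⁻¹: zinc (13) > copper (3.52)

zinc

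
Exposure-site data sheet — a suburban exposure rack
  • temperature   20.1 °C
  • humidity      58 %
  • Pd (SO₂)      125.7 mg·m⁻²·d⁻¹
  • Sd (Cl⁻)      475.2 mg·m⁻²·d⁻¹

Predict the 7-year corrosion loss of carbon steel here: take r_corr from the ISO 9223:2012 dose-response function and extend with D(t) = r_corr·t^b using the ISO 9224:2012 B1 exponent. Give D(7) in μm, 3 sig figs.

D(7) = 307 μm

carbon steel: f(T) = -0.054·(T−10) [T>10 °C] = -0.5454
  sulphur-dioxide contribution → 40.42 μm/a
  chloride contribution → 70.58 μm/a
  total first-year rate 111 μm/a
Power-law: D(7) = r_corr · 7^0.523
  D(7) = 111 × 7^0.523 = 111 × 2.767 = 307.1 μm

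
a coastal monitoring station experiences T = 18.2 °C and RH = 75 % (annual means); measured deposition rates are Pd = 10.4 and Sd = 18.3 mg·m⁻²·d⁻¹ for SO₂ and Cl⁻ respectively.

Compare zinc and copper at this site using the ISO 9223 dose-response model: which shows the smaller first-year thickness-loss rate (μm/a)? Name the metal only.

zinc: f(T) = -0.071·(T−10) [T>10 °C] = -0.5822
  SO₂ term: 0.0129·10.4^0.44·exp(0.046·75-0.5822) = 0.6361
  Cl⁻ term: 0.0175·18.3^0.57·exp(0.008·75+0.085·18.2) = 0.7854
  r_corr = 0.6361 + 0.7854 = 1.421 μm/a
copper: f(T) = -0.080·(T−10) [T>10 °C] = -0.6560
  Pd branch = 0.0053·Pd^0.26·e^(0.059·RH+f) = 0.4222 μm/a
  Cl⁻ term: 0.01025·18.3^0.27·exp(0.036·75+0.049·18.2) = 0.8156
  r_corr = 0.4222 + 0.8156 = 1.238 μm/a
Ordering by μm/a: zinc (1.42) > copper (1.24)

copper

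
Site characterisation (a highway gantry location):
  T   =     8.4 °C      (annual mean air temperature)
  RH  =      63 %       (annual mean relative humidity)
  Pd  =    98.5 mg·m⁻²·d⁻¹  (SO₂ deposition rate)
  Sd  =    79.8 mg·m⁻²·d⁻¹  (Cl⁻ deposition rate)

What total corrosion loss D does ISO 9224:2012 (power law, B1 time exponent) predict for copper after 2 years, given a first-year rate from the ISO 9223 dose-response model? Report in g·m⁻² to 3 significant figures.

copper: f(T) = +0.126·(T−10) [T≤10 °C] = -0.2016
  sulphur-dioxide contribution → 0.5879 μm/a
  chloride contribution → 0.4875 μm/a
  ⇒ r_corr(copper) = 1.075 μm/a
Long-term exponent b (ISO 9224 Table 2, B1) = 0.667
  D(2) = 1.075 × 2^0.667 = 1.075 × 1.588 = 1.707 μm
  Mass loss = 1.707 μm × 8.96 g/cm³ = 15.3 g·m⁻²

D(2) = 15.3 g·m⁻²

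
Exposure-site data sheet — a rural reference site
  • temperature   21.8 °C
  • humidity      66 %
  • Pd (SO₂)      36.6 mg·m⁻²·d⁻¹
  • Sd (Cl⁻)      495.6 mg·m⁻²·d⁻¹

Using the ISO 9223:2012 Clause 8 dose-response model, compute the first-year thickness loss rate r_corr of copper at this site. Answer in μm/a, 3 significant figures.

r_corr = 1.97 μm/a

copper: T>10 °C ⇒ hinge -0.080·(21.8−10) = -0.9440
  sulphur-dioxide contribution → 0.2582 μm/a
  chloride contribution → 1.715 μm/a
  ⇒ r_corr(copper) = 1.973 μm/a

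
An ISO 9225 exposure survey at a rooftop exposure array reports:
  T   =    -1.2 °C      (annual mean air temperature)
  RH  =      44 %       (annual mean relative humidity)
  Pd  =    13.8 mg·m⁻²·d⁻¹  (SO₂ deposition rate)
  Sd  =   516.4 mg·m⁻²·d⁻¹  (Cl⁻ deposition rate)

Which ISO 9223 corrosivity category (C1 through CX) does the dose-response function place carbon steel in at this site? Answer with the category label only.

carbon steel: T≤10 °C ⇒ hinge +0.150·(-1.2−10) = -1.6800
  Pd branch = 1.77·Pd^0.52·e^(0.02·RH+f) = 3.114 μm/a
  Cl⁻ term: 0.102·516.4^0.62·exp(0.033·44+0.04·-1.2) = 19.97
  r_corr = 3.114 + 19.97 = 23.08 μm/a
23.1 μm/a falls in (1.3, 25] for carbon steel → category C2

C2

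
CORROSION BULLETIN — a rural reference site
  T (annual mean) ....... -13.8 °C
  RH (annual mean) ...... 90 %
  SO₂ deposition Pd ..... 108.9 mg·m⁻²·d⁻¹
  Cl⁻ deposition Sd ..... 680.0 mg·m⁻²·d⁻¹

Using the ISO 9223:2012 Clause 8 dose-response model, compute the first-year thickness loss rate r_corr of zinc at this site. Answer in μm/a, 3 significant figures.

zinc: f(T) = +0.038·(T−10) [T≤10 °C] = -0.9044
  Pd branch = 0.0129·Pd^0.44·e^(0.046·RH+f) = 2.583 μm/a
  Sd branch = 0.0175·Sd^0.57·e^(0.008·RH+0.085·T) = 0.458 μm/a
  r_corr = 2.583 + 0.458 = 3.041 μm/a

r_corr = 3.04 μm/a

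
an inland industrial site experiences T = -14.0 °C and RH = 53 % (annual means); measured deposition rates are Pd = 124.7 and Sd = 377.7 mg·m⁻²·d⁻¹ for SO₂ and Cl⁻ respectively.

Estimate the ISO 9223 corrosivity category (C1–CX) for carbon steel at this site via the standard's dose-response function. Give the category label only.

carbon steel: temperature factor f = +0.150·(-24.0) = -3.6000
  sulphur-dioxide contribution → 1.717 μm/a
  chloride contribution → 13.27 μm/a
  ⇒ r_corr(carbon steel) = 14.98 μm/a
ISO 9223 Table 2 (carbon steel): 1.3 < 15 ≤ 25 μm/a ⇒ C2

C2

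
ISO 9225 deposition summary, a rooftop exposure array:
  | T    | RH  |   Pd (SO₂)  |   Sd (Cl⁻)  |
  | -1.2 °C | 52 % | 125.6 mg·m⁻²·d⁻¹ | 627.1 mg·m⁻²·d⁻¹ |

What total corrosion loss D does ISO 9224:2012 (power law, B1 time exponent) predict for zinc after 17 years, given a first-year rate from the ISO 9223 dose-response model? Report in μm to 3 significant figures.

zinc: T≤10 °C ⇒ hinge +0.038·(-1.2−10) = -0.4256
  SO₂ term: 0.0129·125.6^0.44·exp(0.046·52-0.4256) = 0.7729
  Cl⁻ term: 0.0175·627.1^0.57·exp(0.008·52+0.085·-1.2) = 0.9416
  r_corr = 0.7729 + 0.9416 = 1.715 μm/a
ISO 9224: D(t) = r_corr · t^b with b = 0.813 (zinc, B1)
  D(17) = 1.715 × 17^0.813 = 1.715 × 10.01 = 17.16 μm

D(17) = 17.2 μm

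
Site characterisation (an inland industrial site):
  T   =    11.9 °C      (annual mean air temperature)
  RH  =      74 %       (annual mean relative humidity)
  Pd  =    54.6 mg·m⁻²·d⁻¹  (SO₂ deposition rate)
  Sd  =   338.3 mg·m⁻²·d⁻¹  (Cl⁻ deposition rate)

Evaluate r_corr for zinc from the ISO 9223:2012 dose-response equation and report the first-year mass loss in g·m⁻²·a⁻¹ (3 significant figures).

r_corr = 31.2 g·m⁻²·a⁻¹

zinc: temperature factor f = -0.071·(1.9) = -0.1349
  sulphur-dioxide contribution → 1.971 μm/a
  chloride contribution → 2.405 μm/a
  total first-year rate 4.376 μm/a
Convert to mass loss: 4.376 μm/a × 7.14 g/cm³ = 31.25 g·m⁻²·a⁻¹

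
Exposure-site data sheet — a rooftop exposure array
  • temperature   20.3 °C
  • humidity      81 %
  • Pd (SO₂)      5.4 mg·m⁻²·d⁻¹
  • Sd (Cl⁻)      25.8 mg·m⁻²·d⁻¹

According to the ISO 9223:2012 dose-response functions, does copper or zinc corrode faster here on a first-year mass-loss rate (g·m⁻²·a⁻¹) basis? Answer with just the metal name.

copper

copper: temperature factor f = -0.080·(10.3) = -0.8240
  SO₂ term: 0.0053·5.4^0.26·exp(0.059·81-0.8240) = 0.4289
  Sd branch = 0.01025·Sd^0.27·e^(0.036·RH+0.049·T) = 1.231 μm/a
  sum: 0.4289 + 1.231 → r_corr = 1.66 μm/a
  mass loss = 1.66 μm/a × 8.96 g/cm³ = 14.87 g·m⁻²·a⁻¹
zinc: f(T) = -0.071·(T−10) [T>10 °C] = -0.7313
  SO₂ term: 0.0129·5.4^0.44·exp(0.046·81-0.7313) = 0.5413
  Sd branch = 0.0175·Sd^0.57·e^(0.008·RH+0.085·T) = 1.198 μm/a
  r_corr = 0.5413 + 1.198 = 1.739 μm/a
  mass loss = 1.739 μm/a × 7.14 g/cm³ = 12.42 g·m⁻²·a⁻¹
Ordering by g·m⁻²·a⁻¹: copper (14.9) > zinc (12.4)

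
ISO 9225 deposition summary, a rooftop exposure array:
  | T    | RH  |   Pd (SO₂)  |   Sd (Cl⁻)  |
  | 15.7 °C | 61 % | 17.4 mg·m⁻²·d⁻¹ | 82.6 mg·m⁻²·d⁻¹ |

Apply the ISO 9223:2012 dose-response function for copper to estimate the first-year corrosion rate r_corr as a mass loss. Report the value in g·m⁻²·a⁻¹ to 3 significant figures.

copper: temperature factor f = -0.080·(5.7) = -0.4560
  Pd branch = 0.0053·Pd^0.26·e^(0.059·RH+f) = 0.2581 μm/a
  Sd branch = 0.01025·Sd^0.27·e^(0.036·RH+0.049·T) = 0.6548 μm/a
  r_corr = 0.2581 + 0.6548 = 0.9129 μm/a
Convert to mass loss: 0.9129 μm/a × 8.96 g/cm³ = 8.18 g·m⁻²·a⁻¹

r_corr = 8.18 g·m⁻²·a⁻¹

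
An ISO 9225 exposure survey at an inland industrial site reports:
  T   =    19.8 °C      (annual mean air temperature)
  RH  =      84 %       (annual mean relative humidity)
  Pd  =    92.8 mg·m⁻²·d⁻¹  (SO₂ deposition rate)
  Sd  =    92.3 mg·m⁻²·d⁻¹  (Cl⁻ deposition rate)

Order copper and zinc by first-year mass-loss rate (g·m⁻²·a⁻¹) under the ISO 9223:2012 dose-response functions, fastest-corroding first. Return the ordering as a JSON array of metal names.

copper: f(T) = -0.080·(T−10) [T>10 °C] = -0.7840
  SO₂ term: 0.0053·92.8^0.26·exp(0.059·84-0.7840) = 1.116
  Sd branch = 0.01025·Sd^0.27·e^(0.036·RH+0.049·T) = 1.888 μm/a
  r_corr = 1.116 + 1.888 = 3.004 μm/a
  mass loss = 3.004 μm/a × 8.96 g/cm³ = 26.92 g·m⁻²·a⁻¹
zinc: temperature factor f = -0.071·(9.8) = -0.6958
  Pd branch = 0.0129·Pd^0.44·e^(0.046·RH+f) = 2.25 μm/a
  Sd branch = 0.0175·Sd^0.57·e^(0.008·RH+0.085·T) = 2.432 μm/a
  sum: 2.25 + 2.432 → r_corr = 4.682 μm/a
  mass loss = 4.682 μm/a × 7.14 g/cm³ = 33.43 g·m⁻²·a⁻¹
Ordering by g·m⁻²·a⁻¹: zinc (33.4) > copper (26.9)

["zinc", "copper"]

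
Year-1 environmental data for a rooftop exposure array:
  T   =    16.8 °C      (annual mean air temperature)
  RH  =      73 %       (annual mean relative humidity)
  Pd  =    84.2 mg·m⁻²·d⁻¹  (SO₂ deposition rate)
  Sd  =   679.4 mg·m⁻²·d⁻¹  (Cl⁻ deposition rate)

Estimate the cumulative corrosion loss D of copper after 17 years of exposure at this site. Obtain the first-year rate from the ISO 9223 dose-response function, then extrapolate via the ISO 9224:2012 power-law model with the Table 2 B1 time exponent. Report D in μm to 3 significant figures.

copper: f(T) = -0.080·(T−10) [T>10 °C] = -0.5440
  sulphur-dioxide contribution → 0.7229 μm/a
  chloride contribution → 1.88 μm/a
  ⇒ r_corr(copper) = 2.603 μm/a
ISO 9224: D(t) = r_corr · t^b with b = 0.667 (copper, B1)
  D(17) = 2.603 × 17^0.667 = 2.603 × 6.618 = 17.23 μm

D(17) = 17.2 μm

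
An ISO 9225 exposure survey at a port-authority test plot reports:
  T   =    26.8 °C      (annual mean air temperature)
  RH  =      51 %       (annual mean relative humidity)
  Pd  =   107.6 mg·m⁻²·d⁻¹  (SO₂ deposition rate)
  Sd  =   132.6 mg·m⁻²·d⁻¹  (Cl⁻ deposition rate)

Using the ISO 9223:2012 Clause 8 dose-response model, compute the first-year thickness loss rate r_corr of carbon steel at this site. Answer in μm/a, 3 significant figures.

carbon steel: f(T) = -0.054·(T−10) [T>10 °C] = -0.9072
  Pd branch = 1.77·Pd^0.52·e^(0.02·RH+f) = 22.57 μm/a
  Cl⁻ term: 0.102·132.6^0.62·exp(0.033·51+0.04·26.8) = 33.19
  r_corr = 22.57 + 33.19 = 55.76 μm/a

r_corr = 55.8 μm/a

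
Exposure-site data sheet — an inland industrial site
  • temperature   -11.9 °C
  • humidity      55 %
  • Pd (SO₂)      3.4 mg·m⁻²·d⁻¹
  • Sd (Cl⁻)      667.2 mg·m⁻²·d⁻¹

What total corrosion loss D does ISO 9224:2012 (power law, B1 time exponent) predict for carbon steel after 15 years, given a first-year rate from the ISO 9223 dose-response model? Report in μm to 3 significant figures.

carbon steel: T≤10 °C ⇒ hinge +0.150·(-11.9−10) = -3.2850
  Pd branch = 1.77·Pd^0.52·e^(0.02·RH+f) = 0.3762 μm/a
  Cl⁻ term: 0.102·667.2^0.62·exp(0.033·55+0.04·-11.9) = 21.94
  r_corr = 0.3762 + 21.94 = 22.31 μm/a
ISO 9224: D(t) = r_corr · t^b with b = 0.523 (carbon steel, B1)
  D(15) = 22.31 × 15^0.523 = 22.31 × 4.122 = 91.97 μm

D(15) = 92.0 μm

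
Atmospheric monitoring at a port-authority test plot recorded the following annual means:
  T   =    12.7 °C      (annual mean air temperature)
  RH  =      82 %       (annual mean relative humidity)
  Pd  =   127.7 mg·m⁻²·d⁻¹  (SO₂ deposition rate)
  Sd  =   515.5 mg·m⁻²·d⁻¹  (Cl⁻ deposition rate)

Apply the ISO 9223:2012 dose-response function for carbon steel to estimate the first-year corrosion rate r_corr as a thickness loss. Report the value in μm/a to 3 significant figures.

carbon steel: f(T) = -0.054·(T−10) [T>10 °C] = -0.1458
  SO₂ term: 1.77·127.7^0.52·exp(0.02·82-0.1458) = 98.2
  Cl⁻ term: 0.102·515.5^0.62·exp(0.033·82+0.04·12.7) = 121.9
  sum: 98.2 + 121.9 → r_corr = 220.1 μm/a

r_corr = 220 μm/a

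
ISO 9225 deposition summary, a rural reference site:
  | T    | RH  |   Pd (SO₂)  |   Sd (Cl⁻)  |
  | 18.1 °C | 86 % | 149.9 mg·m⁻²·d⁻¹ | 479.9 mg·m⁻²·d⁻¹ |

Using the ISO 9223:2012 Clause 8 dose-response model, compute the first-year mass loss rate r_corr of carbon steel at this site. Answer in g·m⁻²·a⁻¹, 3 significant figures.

r_corr = 1.97e+03 g·m⁻²·a⁻¹

carbon steel: temperature factor f = -0.054·(8.1) = -0.4374
  sulphur-dioxide contribution → 86.38 μm/a
  chloride contribution → 165.1 μm/a
  ⇒ r_corr(carbon steel) = 251.5 μm/a
Convert to mass loss: 251.5 μm/a × 7.85 g/cm³ = 1974 g·m⁻²·a⁻¹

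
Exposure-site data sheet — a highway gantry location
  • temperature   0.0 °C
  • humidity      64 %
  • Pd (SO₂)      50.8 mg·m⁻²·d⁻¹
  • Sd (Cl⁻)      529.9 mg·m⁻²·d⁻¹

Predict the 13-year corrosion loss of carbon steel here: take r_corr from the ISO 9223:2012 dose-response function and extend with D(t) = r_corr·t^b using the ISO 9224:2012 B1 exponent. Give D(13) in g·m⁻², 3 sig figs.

D(13) = 1.57e+03 g·m⁻²

carbon steel: temperature factor f = +0.150·(-10.0) = -1.5000
  sulphur-dioxide contribution → 10.95 μm/a
  chloride contribution → 41.19 μm/a
  total first-year rate 52.15 μm/a
Power-law: D(13) = r_corr · 13^0.523
  D(13) = 52.15 × 13^0.523 = 52.15 × 3.825 = 199.4 μm
  Mass loss = 199.4 μm × 7.85 g/cm³ = 1566 g·m⁻²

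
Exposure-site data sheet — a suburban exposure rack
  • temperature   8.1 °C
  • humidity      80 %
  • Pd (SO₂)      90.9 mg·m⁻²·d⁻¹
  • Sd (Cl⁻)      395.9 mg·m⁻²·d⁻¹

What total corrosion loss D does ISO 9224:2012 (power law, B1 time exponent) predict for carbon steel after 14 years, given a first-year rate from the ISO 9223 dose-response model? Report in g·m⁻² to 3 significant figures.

carbon steel: T≤10 °C ⇒ hinge +0.150·(8.1−10) = -0.2850
  sulphur-dioxide contribution → 68.79 μm/a
  chloride contribution → 80.6 μm/a
  ⇒ r_corr(carbon steel) = 149.4 μm/a
ISO 9224: D(t) = r_corr · t^b with b = 0.523 (carbon steel, B1)
  D(14) = 149.4 × 14^0.523 = 149.4 × 3.976 = 594 μm
  Mass loss = 594 μm × 7.85 g/cm³ = 4663 g·m⁻²

D(14) = 4.66e+03 g·m⁻²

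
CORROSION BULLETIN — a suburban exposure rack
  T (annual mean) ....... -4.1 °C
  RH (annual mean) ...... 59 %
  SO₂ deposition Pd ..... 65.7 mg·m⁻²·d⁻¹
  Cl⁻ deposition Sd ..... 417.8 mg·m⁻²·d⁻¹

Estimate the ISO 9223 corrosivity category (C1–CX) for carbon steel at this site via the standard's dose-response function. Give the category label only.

carbon steel: temperature factor f = +0.150·(-14.1) = -2.1150
  SO₂ term: 1.77·65.7^0.52·exp(0.02·59-2.1150) = 6.124
  Sd branch = 0.102·Sd^0.62·e^(0.033·RH+0.04·T) = 25.58 μm/a
  sum: 6.124 + 25.58 → r_corr = 31.71 μm/a
Category bounds: 25…50 μm/a bracket r_corr ⇒ C3

C3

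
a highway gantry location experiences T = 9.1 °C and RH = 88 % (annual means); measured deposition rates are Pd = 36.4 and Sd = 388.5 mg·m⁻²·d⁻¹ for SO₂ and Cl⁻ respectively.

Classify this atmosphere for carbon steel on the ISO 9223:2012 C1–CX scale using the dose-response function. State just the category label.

C5

carbon steel: T≤10 °C ⇒ hinge +0.150·(9.1−10) = -0.1350
  Pd branch = 1.77·Pd^0.52·e^(0.02·RH+f) = 58.27 μm/a
  Sd branch = 0.102·Sd^0.62·e^(0.033·RH+0.04·T) = 108 μm/a
  r_corr = 58.27 + 108 = 166.2 μm/a
166 μm/a falls in (80, 200] for carbon steel → category C5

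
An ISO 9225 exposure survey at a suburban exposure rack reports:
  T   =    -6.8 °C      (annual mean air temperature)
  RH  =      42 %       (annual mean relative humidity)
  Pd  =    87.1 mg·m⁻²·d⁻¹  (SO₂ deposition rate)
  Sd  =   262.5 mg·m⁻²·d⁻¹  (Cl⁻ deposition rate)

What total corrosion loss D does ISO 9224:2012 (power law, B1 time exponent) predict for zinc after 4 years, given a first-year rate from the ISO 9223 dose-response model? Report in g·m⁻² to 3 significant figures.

D(4) = 14.6 g·m⁻²

zinc: f(T) = +0.038·(T−10) [T≤10 °C] = -0.6384
  sulphur-dioxide contribution → 0.3357 μm/a
  chloride contribution → 0.3287 μm/a
  total first-year rate 0.6645 μm/a
ISO 9224: D(t) = r_corr · t^b with b = 0.813 (zinc, B1)
  D(4) = 0.6645 × 4^0.813 = 0.6645 × 3.087 = 2.051 μm
  Mass loss = 2.051 μm × 7.14 g/cm³ = 14.64 g·m⁻²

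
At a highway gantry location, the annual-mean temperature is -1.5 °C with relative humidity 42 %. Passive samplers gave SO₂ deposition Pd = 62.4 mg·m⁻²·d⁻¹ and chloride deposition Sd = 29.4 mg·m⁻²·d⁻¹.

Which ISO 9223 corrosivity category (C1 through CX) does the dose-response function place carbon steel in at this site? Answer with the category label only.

carbon steel: temperature factor f = +0.150·(-11.5) = -1.7250
  SO₂ term: 1.77·62.4^0.52·exp(0.02·42-1.7250) = 6.268
  Sd branch = 0.102·Sd^0.62·e^(0.033·RH+0.04·T) = 3.125 μm/a
  sum: 6.268 + 3.125 → r_corr = 9.393 μm/a
Category bounds: 1.3…25 μm/a bracket r_corr ⇒ C2

C2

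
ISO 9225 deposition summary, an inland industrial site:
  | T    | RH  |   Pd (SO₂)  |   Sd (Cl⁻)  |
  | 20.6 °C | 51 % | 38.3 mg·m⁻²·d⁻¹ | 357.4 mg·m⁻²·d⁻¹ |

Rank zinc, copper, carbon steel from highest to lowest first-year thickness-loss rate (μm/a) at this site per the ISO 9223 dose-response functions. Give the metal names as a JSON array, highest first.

["carbon steel", "zinc", "copper"]

zinc: f(T) = -0.071·(T−10) [T>10 °C] = -0.7526
  Pd branch = 0.0129·Pd^0.44·e^(0.046·RH+f) = 0.3156 μm/a
  Cl⁻ term: 0.0175·357.4^0.57·exp(0.008·51+0.085·20.6) = 4.325
  r_corr = 0.3156 + 4.325 = 4.641 μm/a
copper: temperature factor f = -0.080·(10.6) = -0.8480
  SO₂ term: 0.0053·38.3^0.26·exp(0.059·51-0.8480) = 0.1187
  Sd branch = 0.01025·Sd^0.27·e^(0.036·RH+0.049·T) = 0.8626 μm/a
  r_corr = 0.1187 + 0.8626 = 0.9813 μm/a
carbon steel: temperature factor f = -0.054·(10.6) = -0.5724
  Pd branch = 1.77·Pd^0.52·e^(0.02·RH+f) = 18.43 μm/a
  Cl⁻ term: 0.102·357.4^0.62·exp(0.033·51+0.04·20.6) = 47.9
  sum: 18.43 + 47.9 → r_corr = 66.33 μm/a
Ordering by μm/a: carbon steel (66.3) > zinc (4.64) > copper (0.981)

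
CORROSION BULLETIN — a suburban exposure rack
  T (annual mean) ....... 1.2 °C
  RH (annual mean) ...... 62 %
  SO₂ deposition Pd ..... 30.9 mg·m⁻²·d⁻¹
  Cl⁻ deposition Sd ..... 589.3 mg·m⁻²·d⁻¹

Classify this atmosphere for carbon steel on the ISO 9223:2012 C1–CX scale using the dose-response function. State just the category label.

C4

carbon steel: temperature factor f = +0.150·(-8.8) = -1.3200
  Pd branch = 1.77·Pd^0.52·e^(0.02·RH+f) = 9.728 μm/a
  Cl⁻ term: 0.102·589.3^0.62·exp(0.033·62+0.04·1.2) = 43.21
  sum: 9.728 + 43.21 → r_corr = 52.94 μm/a
ISO 9223 Table 2 (carbon steel): 50 < 52.9 ≤ 80 μm/a ⇒ C4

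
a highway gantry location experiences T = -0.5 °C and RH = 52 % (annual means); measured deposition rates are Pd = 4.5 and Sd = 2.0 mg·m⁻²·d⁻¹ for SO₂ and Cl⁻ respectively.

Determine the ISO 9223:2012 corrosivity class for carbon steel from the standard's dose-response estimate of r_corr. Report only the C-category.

C2

carbon steel: temperature factor f = +0.150·(-10.5) = -1.5750
  SO₂ term: 1.77·4.5^0.52·exp(0.02·52-1.5750) = 2.266
  Cl⁻ term: 0.102·2.0^0.62·exp(0.033·52+0.04·-0.5) = 0.8547
  sum: 2.266 + 0.8547 → r_corr = 3.121 μm/a
ISO 9223 Table 2 (carbon steel): 1.3 < 3.12 ≤ 25 μm/a ⇒ C2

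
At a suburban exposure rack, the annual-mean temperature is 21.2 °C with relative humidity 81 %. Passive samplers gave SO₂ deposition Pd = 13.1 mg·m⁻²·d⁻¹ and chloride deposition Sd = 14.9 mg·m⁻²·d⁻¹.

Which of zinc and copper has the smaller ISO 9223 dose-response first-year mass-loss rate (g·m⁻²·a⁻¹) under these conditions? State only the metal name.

zinc: temperature factor f = -0.071·(11.2) = -0.7952
  SO₂ term: 0.0129·13.1^0.44·exp(0.046·81-0.7952) = 0.7499
  Sd branch = 0.0175·Sd^0.57·e^(0.008·RH+0.085·T) = 0.9457 μm/a
  r_corr = 0.7499 + 0.9457 = 1.696 μm/a
  mass loss = 1.696 μm/a × 7.14 g/cm³ = 12.11 g·m⁻²·a⁻¹
copper: f(T) = -0.080·(T−10) [T>10 °C] = -0.8960
  SO₂ term: 0.0053·13.1^0.26·exp(0.059·81-0.8960) = 0.5025
  Sd branch = 0.01025·Sd^0.27·e^(0.036·RH+0.049·T) = 1.109 μm/a
  r_corr = 0.5025 + 1.109 = 1.612 μm/a
  mass loss = 1.612 μm/a × 8.96 g/cm³ = 14.44 g·m⁻²·a⁻¹
Ordering by g·m⁻²·a⁻¹: copper (14.4) > zinc (12.1)

zinc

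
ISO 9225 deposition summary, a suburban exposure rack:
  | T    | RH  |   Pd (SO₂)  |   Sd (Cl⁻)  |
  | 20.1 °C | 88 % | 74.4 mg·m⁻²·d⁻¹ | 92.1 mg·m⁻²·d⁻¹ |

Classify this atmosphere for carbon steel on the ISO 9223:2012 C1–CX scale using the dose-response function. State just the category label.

carbon steel: temperature factor f = -0.054·(10.1) = -0.5454
  SO₂ term: 1.77·74.4^0.52·exp(0.02·88-0.5454) = 56.06
  Sd branch = 0.102·Sd^0.62·e^(0.033·RH+0.04·T) = 68.68 μm/a
  sum: 56.06 + 68.68 → r_corr = 124.7 μm/a
ISO 9223 Table 2 (carbon steel): 80 < 125 ≤ 200 μm/a ⇒ C5

C5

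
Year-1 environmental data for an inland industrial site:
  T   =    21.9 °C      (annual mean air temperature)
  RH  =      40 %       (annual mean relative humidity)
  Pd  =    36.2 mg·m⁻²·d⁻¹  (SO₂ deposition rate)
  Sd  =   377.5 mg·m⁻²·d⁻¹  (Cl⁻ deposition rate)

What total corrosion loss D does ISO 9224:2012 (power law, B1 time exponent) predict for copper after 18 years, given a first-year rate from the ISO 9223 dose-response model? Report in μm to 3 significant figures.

copper: f(T) = -0.080·(T−10) [T>10 °C] = -0.9520
  Pd branch = 0.0053·Pd^0.26·e^(0.059·RH+f) = 0.05508 μm/a
  Sd branch = 0.01025·Sd^0.27·e^(0.036·RH+0.049·T) = 0.6279 μm/a
  sum: 0.05508 + 0.6279 → r_corr = 0.683 μm/a
Long-term exponent b (ISO 9224 Table 2, B1) = 0.667
  D(18) = 0.683 × 18^0.667 = 0.683 × 6.875 = 4.696 μm

D(18) = 4.70 μm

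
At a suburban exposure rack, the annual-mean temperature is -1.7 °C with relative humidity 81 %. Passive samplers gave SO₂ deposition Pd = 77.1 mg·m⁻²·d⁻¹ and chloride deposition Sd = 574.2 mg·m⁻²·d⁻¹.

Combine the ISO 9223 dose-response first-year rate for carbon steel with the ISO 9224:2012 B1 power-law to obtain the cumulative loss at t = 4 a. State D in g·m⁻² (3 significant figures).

D(4) = 1.39e+03 g·m⁻²

carbon steel: temperature factor f = +0.150·(-11.7) = -1.7550
  SO₂ term: 1.77·77.1^0.52·exp(0.02·81-1.7550) = 14.81
  Cl⁻ term: 0.102·574.2^0.62·exp(0.033·81+0.04·-1.7) = 70.89
  sum: 14.81 + 70.89 → r_corr = 85.7 μm/a
Power-law: D(4) = r_corr · 4^0.523
  D(4) = 85.7 × 4^0.523 = 85.7 × 2.065 = 176.9 μm
  Mass loss = 176.9 μm × 7.85 g/cm³ = 1389 g·m⁻²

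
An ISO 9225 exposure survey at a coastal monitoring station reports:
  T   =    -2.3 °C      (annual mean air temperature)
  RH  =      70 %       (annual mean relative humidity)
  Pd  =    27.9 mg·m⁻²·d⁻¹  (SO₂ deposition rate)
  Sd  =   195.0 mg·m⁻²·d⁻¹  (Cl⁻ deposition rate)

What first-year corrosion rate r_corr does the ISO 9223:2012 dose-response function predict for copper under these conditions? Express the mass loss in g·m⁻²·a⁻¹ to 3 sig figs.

copper: temperature factor f = +0.126·(-12.3) = -1.5498
  SO₂ term: 0.0053·27.9^0.26·exp(0.059·70-1.5498) = 0.1662
  Cl⁻ term: 0.01025·195.0^0.27·exp(0.036·70+0.049·-2.3) = 0.4726
  r_corr = 0.1662 + 0.4726 = 0.6388 μm/a
Convert to mass loss: 0.6388 μm/a × 8.96 g/cm³ = 5.724 g·m⁻²·a⁻¹

r_corr = 5.72 g·m⁻²·a⁻¹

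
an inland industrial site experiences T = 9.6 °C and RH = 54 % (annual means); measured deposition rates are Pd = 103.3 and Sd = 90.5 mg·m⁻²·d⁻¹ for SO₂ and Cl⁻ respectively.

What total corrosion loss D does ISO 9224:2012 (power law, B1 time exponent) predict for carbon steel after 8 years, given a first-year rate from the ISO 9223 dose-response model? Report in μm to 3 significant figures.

D(8) = 206 μm

carbon steel: f(T) = +0.150·(T−10) [T≤10 °C] = -0.0600
  sulphur-dioxide contribution → 54.74 μm/a
  chloride contribution → 14.53 μm/a
  total first-year rate 69.27 μm/a
ISO 9224: D(t) = r_corr · t^b with b = 0.523 (carbon steel, B1)
  D(8) = 69.27 × 8^0.523 = 69.27 × 2.967 = 205.5 μm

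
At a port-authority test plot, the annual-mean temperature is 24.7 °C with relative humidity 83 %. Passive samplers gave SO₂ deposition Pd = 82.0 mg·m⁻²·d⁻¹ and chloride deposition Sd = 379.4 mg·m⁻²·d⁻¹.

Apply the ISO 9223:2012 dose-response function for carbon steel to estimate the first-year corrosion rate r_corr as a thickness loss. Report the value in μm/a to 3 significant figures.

r_corr = 210 μm/a

carbon steel: f(T) = -0.054·(T−10) [T>10 °C] = -0.7938
  sulphur-dioxide contribution → 41.62 μm/a
  chloride contribution → 168.4 μm/a
  ⇒ r_corr(carbon steel) = 210 μm/a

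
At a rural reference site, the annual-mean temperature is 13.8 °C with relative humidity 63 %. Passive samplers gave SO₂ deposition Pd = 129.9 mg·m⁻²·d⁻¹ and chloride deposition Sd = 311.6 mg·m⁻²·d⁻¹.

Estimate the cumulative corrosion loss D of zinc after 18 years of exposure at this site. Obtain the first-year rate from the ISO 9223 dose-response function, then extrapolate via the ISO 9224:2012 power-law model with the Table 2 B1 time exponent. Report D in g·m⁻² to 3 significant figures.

D(18) = 299 g·m⁻²

zinc: f(T) = -0.071·(T−10) [T>10 °C] = -0.2698
  SO₂ term: 0.0129·129.9^0.44·exp(0.046·63-0.2698) = 1.521
  Sd branch = 0.0175·Sd^0.57·e^(0.008·RH+0.085·T) = 2.47 μm/a
  sum: 1.521 + 2.47 → r_corr = 3.991 μm/a
Long-term exponent b (ISO 9224 Table 2, B1) = 0.813
  D(18) = 3.991 × 18^0.813 = 3.991 × 10.48 = 41.84 μm
  Mass loss = 41.84 μm × 7.14 g/cm³ = 298.7 g·m⁻²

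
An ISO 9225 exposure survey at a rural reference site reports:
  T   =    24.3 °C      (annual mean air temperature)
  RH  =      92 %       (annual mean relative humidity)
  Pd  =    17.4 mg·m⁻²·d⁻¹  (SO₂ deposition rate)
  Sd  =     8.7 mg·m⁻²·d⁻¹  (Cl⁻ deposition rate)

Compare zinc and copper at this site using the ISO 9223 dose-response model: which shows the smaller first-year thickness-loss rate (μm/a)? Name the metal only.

zinc

zinc: temperature factor f = -0.071·(14.3) = -1.0153
  SO₂ term: 0.0129·17.4^0.44·exp(0.046·92-1.0153) = 1.131
  Cl⁻ term: 0.0175·8.7^0.57·exp(0.008·92+0.085·24.3) = 0.9891
  r_corr = 1.131 + 0.9891 = 2.12 μm/a
copper: T>10 °C ⇒ hinge -0.080·(24.3−10) = -1.1440
  Pd branch = 0.0053·Pd^0.26·e^(0.059·RH+f) = 0.8079 μm/a
  Sd branch = 0.01025·Sd^0.27·e^(0.036·RH+0.049·T) = 1.659 μm/a
  r_corr = 0.8079 + 1.659 = 2.467 μm/a
Ordering by μm/a: copper (2.47) > zinc (2.12)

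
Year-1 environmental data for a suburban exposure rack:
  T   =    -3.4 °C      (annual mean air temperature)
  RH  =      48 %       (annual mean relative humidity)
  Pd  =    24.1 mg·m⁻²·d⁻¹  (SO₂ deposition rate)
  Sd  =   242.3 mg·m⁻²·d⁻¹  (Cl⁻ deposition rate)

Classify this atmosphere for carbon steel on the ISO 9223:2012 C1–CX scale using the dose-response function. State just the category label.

carbon steel: f(T) = +0.150·(T−10) [T≤10 °C] = -2.0100
  Pd branch = 1.77·Pd^0.52·e^(0.02·RH+f) = 3.241 μm/a
  Cl⁻ term: 0.102·242.3^0.62·exp(0.033·48+0.04·-3.4) = 13.05
  sum: 3.241 + 13.05 → r_corr = 16.29 μm/a
Category bounds: 1.3…25 μm/a bracket r_corr ⇒ C2

C2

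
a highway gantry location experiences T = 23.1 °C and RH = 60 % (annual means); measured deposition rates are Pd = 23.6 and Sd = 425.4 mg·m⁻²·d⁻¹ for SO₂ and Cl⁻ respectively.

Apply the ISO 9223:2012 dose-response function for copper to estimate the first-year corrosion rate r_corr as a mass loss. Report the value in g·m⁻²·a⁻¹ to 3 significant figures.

copper: T>10 °C ⇒ hinge -0.080·(23.1−10) = -1.0480
  Pd branch = 0.0053·Pd^0.26·e^(0.059·RH+f) = 0.1457 μm/a
  Sd branch = 0.01025·Sd^0.27·e^(0.036·RH+0.049·T) = 1.413 μm/a
  r_corr = 0.1457 + 1.413 = 1.559 μm/a
Convert to mass loss: 1.559 μm/a × 8.96 g/cm³ = 13.97 g·m⁻²·a⁻¹

r_corr = 14.0 g·m⁻²·a⁻¹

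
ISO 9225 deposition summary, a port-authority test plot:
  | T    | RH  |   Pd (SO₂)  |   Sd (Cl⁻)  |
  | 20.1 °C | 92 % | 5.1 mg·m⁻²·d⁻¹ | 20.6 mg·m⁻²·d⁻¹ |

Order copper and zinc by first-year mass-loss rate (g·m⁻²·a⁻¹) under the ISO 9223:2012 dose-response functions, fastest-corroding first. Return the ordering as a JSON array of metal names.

copper: temperature factor f = -0.080·(10.1) = -0.8080
  SO₂ term: 0.0053·5.1^0.26·exp(0.059·92-0.8080) = 0.8216
  Cl⁻ term: 0.01025·20.6^0.27·exp(0.036·92+0.049·20.1) = 1.704
  sum: 0.8216 + 1.704 → r_corr = 2.526 μm/a
  mass loss = 2.526 μm/a × 8.96 g/cm³ = 22.63 g·m⁻²·a⁻¹
zinc: temperature factor f = -0.071·(10.1) = -0.7171
  Pd branch = 0.0129·Pd^0.44·e^(0.046·RH+f) = 0.888 μm/a
  Cl⁻ term: 0.0175·20.6^0.57·exp(0.008·92+0.085·20.1) = 1.131
  sum: 0.888 + 1.131 → r_corr = 2.019 μm/a
  mass loss = 2.019 μm/a × 7.14 g/cm³ = 14.42 g·m⁻²·a⁻¹
Ordering by g·m⁻²·a⁻¹: copper (22.6) > zinc (14.4)

["copper", "zinc"]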